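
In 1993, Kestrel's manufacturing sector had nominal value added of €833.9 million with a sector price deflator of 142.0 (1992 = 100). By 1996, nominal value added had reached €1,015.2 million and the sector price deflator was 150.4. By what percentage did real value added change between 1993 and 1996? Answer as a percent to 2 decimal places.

Real value added 1993 = 833.9 / 1.420 = 587.25.
Real value added 1996 = 1015.2 / 1.504 = 675.00.
Real growth = 675.00 / 587.25 − 1 = 0.1494.

14.94%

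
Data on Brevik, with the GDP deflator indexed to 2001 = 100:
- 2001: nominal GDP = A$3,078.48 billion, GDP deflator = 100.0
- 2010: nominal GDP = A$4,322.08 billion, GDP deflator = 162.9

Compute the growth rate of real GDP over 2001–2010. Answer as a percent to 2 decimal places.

Deflate each year: 2001 → 3078.48/1.000 = 3078.48; 2010 → 4322.08/1.629 = 2653.21.
So real GDP changed by 2653.21/3078.48 − 1 = -0.1381, i.e. -13.81%.

-13.81%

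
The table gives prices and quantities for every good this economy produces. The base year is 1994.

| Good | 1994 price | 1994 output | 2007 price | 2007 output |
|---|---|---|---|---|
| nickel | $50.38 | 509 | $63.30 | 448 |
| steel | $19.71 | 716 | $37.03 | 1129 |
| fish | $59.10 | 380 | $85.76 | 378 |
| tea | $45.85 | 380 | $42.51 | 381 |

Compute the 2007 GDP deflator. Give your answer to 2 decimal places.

Nominal GDP 2007 = 63.30·448 + 37.03·1129 + 85.76·378 + 42.51·381 = 118778.86.
Real GDP 2007 (at 1994 prices) = 50.38·448 + 19.71·1129 + 59.10·378 + 45.85·381 = 84631.48.
Deflator = Nominal/Real × 100 = 118778.86/84631.48 × 100 = 140.348.

140.35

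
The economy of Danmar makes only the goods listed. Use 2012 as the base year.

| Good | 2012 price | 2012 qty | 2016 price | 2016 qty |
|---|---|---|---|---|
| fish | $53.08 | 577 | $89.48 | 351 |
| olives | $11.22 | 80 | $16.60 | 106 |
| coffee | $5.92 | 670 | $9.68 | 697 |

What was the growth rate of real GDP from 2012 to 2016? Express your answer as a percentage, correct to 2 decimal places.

-32.53%

Real GDP 2012 = Nominal GDP 2012 = 53.08·577 + 11.22·80 + 5.92·670 = 35491.16.
Real GDP 2016 (at 2012 prices) = 53.08·351 + 11.22·106 + 5.92·697 = 23946.64.
Real growth = 23946.64/35491.16 − 1 = -0.3253.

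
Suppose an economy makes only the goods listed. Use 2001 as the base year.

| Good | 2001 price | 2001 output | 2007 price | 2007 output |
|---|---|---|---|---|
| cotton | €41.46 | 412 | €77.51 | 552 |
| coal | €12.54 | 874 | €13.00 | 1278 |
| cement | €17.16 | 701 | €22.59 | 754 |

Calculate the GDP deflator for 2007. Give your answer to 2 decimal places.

Nominal GDP 2007 = 77.51·552 + 13.00·1278 + 22.59·754 = 76432.38.
Real GDP 2007 (at 2001 prices) = 41.46·552 + 12.54·1278 + 17.16·754 = 51850.68.
Deflator = Nominal/Real × 100 = 76432.38/51850.68 × 100 = 147.409.

147.41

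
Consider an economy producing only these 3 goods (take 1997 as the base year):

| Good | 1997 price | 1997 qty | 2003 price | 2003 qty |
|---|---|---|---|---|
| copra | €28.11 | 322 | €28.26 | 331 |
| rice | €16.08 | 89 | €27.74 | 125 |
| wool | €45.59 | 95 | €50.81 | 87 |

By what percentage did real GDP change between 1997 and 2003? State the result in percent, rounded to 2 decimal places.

3.15%

Real GDP 1997 = Nominal GDP 1997 = 28.11·322 + 16.08·89 + 45.59·95 = 14813.59.
Real GDP 2003 (at 1997 prices) = 28.11·331 + 16.08·125 + 45.59·87 = 15280.74.
Real growth = 15280.74/14813.59 − 1 = 0.0315.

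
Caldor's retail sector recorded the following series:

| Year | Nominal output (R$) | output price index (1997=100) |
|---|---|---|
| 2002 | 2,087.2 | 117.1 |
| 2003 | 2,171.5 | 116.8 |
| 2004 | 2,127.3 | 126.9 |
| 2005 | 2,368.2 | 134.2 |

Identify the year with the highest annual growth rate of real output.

2005

2003: real = 2171.5/1.168 = 1859.16; growth vs 2002 (1782.41) = 4.31%.
2004: real = 2127.3/1.269 = 1676.36; growth vs 2003 (1859.16) = -9.83%.
2005: real = 2368.2/1.342 = 1764.68; growth vs 2004 (1676.36) = 5.27%.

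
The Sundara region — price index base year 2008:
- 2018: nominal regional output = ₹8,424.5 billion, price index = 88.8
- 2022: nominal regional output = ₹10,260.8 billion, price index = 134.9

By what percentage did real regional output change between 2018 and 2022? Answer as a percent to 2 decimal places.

Real regional output 2018 = 8424.5 / 0.888 = 9487.05.
Real regional output 2022 = 10260.8 / 1.349 = 7606.23.
Real growth = 7606.23 / 9487.05 − 1 = -0.1983.

-19.83%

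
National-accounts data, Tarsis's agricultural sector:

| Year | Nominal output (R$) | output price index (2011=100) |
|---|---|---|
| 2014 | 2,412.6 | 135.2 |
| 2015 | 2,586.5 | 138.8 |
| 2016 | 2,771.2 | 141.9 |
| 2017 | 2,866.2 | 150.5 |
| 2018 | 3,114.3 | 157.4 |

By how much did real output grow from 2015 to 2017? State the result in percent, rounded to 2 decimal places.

Real output 2015 = 2586.5/1.388 = 1863.47.
Real output 2017 = 2866.2/1.505 = 1904.45.
Change = 1904.45/1863.47 − 1 = 0.0220.

2.20%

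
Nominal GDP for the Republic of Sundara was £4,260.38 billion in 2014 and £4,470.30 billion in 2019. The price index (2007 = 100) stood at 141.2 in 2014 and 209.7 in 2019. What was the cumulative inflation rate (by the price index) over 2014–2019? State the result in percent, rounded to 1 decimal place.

48.5%

Price-level change = 209.7 / 141.2 − 1 = 0.4851.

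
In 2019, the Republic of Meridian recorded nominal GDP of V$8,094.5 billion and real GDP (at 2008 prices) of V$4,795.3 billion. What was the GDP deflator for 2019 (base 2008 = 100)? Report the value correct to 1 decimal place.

168.8

GDP deflator = (Nominal / Real) × 100 = 8094.5 / 4795.3 × 100 = 168.80.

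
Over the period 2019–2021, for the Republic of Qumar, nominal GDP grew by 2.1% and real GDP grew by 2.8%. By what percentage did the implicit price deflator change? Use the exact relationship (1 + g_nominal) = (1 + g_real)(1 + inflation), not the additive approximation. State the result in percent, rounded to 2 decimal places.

-0.68%

(1 + g_nom) = (1 + g_real)(1 + π), so π = 1.0210 / 1.0280 − 1 = -0.00681.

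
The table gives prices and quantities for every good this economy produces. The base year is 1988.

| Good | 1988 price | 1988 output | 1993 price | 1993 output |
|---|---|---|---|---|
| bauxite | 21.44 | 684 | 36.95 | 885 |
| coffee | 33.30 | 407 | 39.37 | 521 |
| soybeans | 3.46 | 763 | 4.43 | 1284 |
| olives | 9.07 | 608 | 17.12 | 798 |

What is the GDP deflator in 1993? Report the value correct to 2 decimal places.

Nominal GDP 1993 = 36.95·885 + 39.37·521 + 4.43·1284 + 17.12·798 = 72562.40.
Real GDP 1993 (at 1988 prices) = 21.44·885 + 33.30·521 + 3.46·1284 + 9.07·798 = 48004.20.
Deflator = Nominal/Real × 100 = 72562.40/48004.20 × 100 = 151.158.

151.16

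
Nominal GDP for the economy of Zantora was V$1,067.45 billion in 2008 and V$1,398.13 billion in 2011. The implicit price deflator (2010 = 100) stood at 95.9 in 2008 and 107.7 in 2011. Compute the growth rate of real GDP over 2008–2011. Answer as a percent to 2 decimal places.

16.63%

Deflate each year: 2008 → 1067.45/0.959 = 1113.09; 2011 → 1398.13/1.077 = 1298.17.
So real GDP changed by 1298.17/1113.09 − 1 = 0.1663, i.e. 16.63%.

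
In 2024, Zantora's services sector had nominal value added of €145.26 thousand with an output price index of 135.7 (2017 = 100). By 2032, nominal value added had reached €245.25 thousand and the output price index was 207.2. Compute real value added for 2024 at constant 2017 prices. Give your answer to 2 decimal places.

€107.04 thousand

Real value added = Nominal / (output price index/100) = 145.26 / 1.357 = 107.04.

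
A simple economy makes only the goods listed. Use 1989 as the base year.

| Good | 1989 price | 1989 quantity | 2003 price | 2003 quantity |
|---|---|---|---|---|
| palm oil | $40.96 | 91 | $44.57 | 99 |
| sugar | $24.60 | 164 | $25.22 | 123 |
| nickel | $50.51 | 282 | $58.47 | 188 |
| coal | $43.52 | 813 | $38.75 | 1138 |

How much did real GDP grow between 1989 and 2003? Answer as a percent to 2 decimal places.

15.19%

Real GDP 1989 = Nominal GDP 1989 = 40.96·91 + 24.60·164 + 50.51·282 + 43.52·813 = 57387.34.
Real GDP 2003 (at 1989 prices) = 40.96·99 + 24.60·123 + 50.51·188 + 43.52·1138 = 66102.48.
Real growth = 66102.48/57387.34 − 1 = 0.1519.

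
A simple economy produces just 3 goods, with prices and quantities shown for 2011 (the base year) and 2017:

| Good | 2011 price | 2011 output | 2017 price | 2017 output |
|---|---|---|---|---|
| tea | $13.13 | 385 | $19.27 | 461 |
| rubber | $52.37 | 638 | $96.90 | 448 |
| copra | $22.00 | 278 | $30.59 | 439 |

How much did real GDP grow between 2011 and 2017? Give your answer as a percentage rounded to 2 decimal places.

-12.14%

Real GDP 2011 = Nominal GDP 2011 = 13.13·385 + 52.37·638 + 22.00·278 = 44583.11.
Real GDP 2017 (at 2011 prices) = 13.13·461 + 52.37·448 + 22.00·439 = 39172.69.
Real growth = 39172.69/44583.11 − 1 = -0.1214.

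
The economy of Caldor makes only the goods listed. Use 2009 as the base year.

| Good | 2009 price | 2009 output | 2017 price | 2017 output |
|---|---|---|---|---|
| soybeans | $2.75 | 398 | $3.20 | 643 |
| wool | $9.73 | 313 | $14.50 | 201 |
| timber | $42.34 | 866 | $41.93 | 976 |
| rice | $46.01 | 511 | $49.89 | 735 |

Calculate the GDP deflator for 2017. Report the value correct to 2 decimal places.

104.69

Nominal GDP 2017 = 3.20·643 + 14.50·201 + 41.93·976 + 49.89·735 = 82564.93.
Real GDP 2017 (at 2009 prices) = 2.75·643 + 9.73·201 + 42.34·976 + 46.01·735 = 78865.17.
Deflator = Nominal/Real × 100 = 82564.93/78865.17 × 100 = 104.691.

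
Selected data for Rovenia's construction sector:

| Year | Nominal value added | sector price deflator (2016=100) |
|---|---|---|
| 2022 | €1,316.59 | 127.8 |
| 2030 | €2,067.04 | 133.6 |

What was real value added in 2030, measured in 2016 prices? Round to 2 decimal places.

Real value added = Nominal / (sector price deflator/100) = 2067.04 / 1.336 = 1547.19.

€1,547.19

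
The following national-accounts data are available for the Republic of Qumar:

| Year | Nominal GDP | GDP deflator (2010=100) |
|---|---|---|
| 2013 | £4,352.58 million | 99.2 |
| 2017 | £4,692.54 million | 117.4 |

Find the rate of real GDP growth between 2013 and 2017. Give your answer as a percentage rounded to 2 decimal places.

Deflate each year: 2013 → 4352.58/0.992 = 4387.68; 2017 → 4692.54/1.174 = 3997.05.
So real GDP changed by 3997.05/4387.68 − 1 = -0.0890, i.e. -8.90%.

-8.90%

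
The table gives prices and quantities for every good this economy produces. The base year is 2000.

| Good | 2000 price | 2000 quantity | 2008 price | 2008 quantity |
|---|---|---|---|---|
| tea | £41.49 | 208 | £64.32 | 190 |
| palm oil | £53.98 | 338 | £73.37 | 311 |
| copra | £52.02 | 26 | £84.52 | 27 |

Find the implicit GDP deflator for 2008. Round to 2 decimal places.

143.13

Nominal GDP 2008 = 64.32·190 + 73.37·311 + 84.52·27 = 37320.91.
Real GDP 2008 (at 2000 prices) = 41.49·190 + 53.98·311 + 52.02·27 = 26075.42.
Deflator = Nominal/Real × 100 = 37320.91/26075.42 × 100 = 143.127.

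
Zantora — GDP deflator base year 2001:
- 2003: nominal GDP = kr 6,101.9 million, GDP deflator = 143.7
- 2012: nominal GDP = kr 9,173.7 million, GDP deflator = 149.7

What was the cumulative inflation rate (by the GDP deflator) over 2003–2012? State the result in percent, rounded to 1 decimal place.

Price-level change = 149.7 / 143.7 − 1 = 0.0418.

4.2%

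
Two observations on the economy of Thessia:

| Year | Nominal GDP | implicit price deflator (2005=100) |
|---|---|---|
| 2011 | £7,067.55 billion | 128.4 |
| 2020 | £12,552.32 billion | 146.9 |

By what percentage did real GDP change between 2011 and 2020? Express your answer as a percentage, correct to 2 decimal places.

55.24%

Real GDP 2011 = 7067.55 / 1.284 = 5504.32.
Real GDP 2020 = 12552.32 / 1.469 = 8544.81.
Real growth = 8544.81 / 5504.32 − 1 = 0.5524.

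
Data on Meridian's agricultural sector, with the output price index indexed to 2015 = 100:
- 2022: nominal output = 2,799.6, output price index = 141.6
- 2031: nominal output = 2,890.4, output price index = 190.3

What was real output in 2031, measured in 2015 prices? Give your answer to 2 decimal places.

1,518.86

Real output = Nominal / (output price index/100) = 2890.4 / 1.903 = 1518.86.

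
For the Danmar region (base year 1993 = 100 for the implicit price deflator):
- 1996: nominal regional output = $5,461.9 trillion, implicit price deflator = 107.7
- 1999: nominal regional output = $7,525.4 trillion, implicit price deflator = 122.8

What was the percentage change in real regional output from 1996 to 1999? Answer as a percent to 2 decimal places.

Real regional output 1996 = 5461.9 / 1.077 = 5071.40.
Real regional output 1999 = 7525.4 / 1.228 = 6128.18.
Real growth = 6128.18 / 5071.40 − 1 = 0.2084.

20.84%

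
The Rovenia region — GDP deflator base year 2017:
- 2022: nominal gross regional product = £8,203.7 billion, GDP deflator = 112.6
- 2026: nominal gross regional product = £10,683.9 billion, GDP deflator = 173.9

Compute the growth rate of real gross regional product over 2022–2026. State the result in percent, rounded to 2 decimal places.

Deflate each year: 2022 → 8203.7/1.126 = 7285.70; 2026 → 10683.9/1.739 = 6143.70.
So real gross regional product changed by 6143.70/7285.70 − 1 = -0.1567, i.e. -15.67%.

-15.67%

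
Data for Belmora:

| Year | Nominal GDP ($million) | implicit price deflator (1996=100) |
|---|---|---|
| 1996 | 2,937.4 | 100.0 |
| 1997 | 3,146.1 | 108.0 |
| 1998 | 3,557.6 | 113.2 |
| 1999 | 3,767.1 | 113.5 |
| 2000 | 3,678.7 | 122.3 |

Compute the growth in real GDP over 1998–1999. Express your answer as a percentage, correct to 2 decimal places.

5.61%

Real GDP 1998 = 3557.6/1.132 = 3142.76.
Real GDP 1999 = 3767.1/1.135 = 3319.03.
Change = 3319.03/3142.76 − 1 = 0.0561.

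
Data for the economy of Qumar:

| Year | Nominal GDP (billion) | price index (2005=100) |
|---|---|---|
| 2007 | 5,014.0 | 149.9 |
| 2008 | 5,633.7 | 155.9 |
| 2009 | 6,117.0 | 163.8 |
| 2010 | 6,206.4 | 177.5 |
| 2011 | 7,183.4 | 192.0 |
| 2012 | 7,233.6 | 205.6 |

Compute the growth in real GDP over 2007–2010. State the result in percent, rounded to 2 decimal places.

Real GDP 2007 = 5014.0/1.499 = 3344.90.
Real GDP 2010 = 6206.4/1.775 = 3496.56.
Change = 3496.56/3344.90 − 1 = 0.0453.

4.53%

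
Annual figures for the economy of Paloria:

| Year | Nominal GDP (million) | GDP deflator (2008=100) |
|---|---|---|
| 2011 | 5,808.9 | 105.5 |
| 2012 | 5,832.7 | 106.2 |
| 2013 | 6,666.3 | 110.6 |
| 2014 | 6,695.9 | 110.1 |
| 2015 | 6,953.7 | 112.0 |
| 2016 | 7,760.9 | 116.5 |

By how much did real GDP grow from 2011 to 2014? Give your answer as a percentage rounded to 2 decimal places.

Real GDP 2011 = 5808.9/1.055 = 5506.07.
Real GDP 2014 = 6695.9/1.101 = 6081.65.
Change = 6081.65/5506.07 − 1 = 0.1045.

10.45%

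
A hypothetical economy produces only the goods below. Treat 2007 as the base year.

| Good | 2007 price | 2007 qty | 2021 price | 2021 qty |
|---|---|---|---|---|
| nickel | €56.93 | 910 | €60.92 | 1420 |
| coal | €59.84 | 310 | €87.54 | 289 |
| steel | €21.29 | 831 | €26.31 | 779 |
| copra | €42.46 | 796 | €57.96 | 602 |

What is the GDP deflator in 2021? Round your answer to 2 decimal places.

Nominal GDP 2021 = 60.92·1420 + 87.54·289 + 26.31·779 + 57.96·602 = 167192.87.
Real GDP 2021 (at 2007 prices) = 56.93·1420 + 59.84·289 + 21.29·779 + 42.46·602 = 140280.19.
Deflator = Nominal/Real × 100 = 167192.87/140280.19 × 100 = 119.185.

119.18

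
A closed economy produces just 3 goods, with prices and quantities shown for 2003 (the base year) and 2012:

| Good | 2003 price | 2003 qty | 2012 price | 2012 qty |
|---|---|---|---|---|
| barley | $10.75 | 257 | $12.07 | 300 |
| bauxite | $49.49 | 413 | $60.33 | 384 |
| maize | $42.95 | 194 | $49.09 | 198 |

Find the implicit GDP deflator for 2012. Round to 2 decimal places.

Nominal GDP 2012 = 12.07·300 + 60.33·384 + 49.09·198 = 36507.54.
Real GDP 2012 (at 2003 prices) = 10.75·300 + 49.49·384 + 42.95·198 = 30733.26.
Deflator = Nominal/Real × 100 = 36507.54/30733.26 × 100 = 118.788.

118.79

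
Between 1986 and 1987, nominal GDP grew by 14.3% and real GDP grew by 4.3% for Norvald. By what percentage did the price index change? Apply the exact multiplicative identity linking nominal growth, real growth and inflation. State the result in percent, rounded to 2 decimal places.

(1 + g_nom) = (1 + g_real)(1 + π), so π = 1.1430 / 1.0430 − 1 = 0.09588.

9.59%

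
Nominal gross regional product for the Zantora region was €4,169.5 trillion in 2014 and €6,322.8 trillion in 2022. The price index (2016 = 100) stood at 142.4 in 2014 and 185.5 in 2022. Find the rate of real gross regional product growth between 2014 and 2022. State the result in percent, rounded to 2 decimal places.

Deflate each year: 2014 → 4169.5/1.424 = 2928.02; 2022 → 6322.8/1.855 = 3408.52.
So real gross regional product changed by 3408.52/2928.02 − 1 = 0.1641, i.e. 16.41%.

16.41%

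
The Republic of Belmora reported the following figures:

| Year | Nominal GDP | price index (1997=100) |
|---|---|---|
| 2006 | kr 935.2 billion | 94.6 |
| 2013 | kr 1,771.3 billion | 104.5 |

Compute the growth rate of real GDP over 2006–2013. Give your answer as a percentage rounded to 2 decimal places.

Real GDP 2006 = 935.2 / 0.946 = 988.58.
Real GDP 2013 = 1771.3 / 1.045 = 1695.02.
Real growth = 1695.02 / 988.58 − 1 = 0.7146.

71.46%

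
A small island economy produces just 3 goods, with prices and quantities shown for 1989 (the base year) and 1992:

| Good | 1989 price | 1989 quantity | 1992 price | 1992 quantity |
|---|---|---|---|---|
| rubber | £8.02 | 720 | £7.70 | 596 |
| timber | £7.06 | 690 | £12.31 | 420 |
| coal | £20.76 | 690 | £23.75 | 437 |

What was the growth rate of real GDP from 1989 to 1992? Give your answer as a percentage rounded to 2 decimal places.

-32.65%

Real GDP 1989 = Nominal GDP 1989 = 8.02·720 + 7.06·690 + 20.76·690 = 24970.20.
Real GDP 1992 (at 1989 prices) = 8.02·596 + 7.06·420 + 20.76·437 = 16817.24.
Real growth = 16817.24/24970.20 − 1 = -0.3265.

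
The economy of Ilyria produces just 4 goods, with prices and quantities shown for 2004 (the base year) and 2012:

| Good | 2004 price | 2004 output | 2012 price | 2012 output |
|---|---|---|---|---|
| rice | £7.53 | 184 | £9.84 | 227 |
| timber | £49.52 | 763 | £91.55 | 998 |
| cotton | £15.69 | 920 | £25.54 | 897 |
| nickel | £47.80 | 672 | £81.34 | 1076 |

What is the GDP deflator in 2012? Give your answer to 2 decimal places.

Nominal GDP 2012 = 9.84·227 + 91.55·998 + 25.54·897 + 81.34·1076 = 204031.80.
Real GDP 2012 (at 2004 prices) = 7.53·227 + 49.52·998 + 15.69·897 + 47.80·1076 = 116637.00.
Deflator = Nominal/Real × 100 = 204031.80/116637.00 × 100 = 174.929.

174.93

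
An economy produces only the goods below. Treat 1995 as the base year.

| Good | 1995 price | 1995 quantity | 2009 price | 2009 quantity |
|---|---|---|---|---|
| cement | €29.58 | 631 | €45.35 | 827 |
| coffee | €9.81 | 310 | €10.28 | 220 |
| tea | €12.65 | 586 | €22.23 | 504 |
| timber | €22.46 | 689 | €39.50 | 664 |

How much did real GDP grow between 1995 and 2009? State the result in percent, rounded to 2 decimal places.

7.44%

Real GDP 1995 = Nominal GDP 1995 = 29.58·631 + 9.81·310 + 12.65·586 + 22.46·689 = 44593.92.
Real GDP 2009 (at 1995 prices) = 29.58·827 + 9.81·220 + 12.65·504 + 22.46·664 = 47909.90.
Real growth = 47909.90/44593.92 − 1 = 0.0744.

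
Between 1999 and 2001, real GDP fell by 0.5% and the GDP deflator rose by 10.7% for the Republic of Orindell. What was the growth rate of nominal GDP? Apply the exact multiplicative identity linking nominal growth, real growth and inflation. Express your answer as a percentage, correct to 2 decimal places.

(1 + g_nom) = (1 + g_real)(1 + π) = 0.9950 × 1.1070 = 1.10147.

10.15%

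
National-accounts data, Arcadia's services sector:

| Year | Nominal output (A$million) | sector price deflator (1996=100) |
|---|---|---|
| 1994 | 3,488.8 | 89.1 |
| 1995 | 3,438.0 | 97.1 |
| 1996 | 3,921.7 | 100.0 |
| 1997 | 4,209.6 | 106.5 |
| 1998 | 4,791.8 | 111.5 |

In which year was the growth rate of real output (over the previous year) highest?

1996

1995: real = 3438.0/0.971 = 3540.68; growth vs 1994 (3915.60) = -9.58%.
1996: real = 3921.7/1.000 = 3921.70; growth vs 1995 (3540.68) = 10.76%.
1997: real = 4209.6/1.065 = 3952.68; growth vs 1996 (3921.70) = 0.79%.
1998: real = 4791.8/1.115 = 4297.58; growth vs 1997 (3952.68) = 8.73%.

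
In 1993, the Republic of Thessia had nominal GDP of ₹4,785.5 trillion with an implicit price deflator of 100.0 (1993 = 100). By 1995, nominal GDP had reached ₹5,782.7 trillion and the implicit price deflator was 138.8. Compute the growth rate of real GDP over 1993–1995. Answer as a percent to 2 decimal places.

-12.94%

Deflate each year: 1993 → 4785.5/1.000 = 4785.50; 1995 → 5782.7/1.388 = 4166.21.
So real GDP changed by 4166.21/4785.50 − 1 = -0.1294, i.e. -12.94%.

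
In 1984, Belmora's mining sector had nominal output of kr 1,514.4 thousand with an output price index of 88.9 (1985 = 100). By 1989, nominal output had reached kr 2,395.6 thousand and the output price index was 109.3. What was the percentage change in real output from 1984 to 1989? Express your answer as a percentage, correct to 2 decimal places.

Real output 1984 = 1514.4 / 0.889 = 1703.49.
Real output 1989 = 2395.6 / 1.093 = 2191.77.
Real growth = 2191.77 / 1703.49 − 1 = 0.2866.

28.66%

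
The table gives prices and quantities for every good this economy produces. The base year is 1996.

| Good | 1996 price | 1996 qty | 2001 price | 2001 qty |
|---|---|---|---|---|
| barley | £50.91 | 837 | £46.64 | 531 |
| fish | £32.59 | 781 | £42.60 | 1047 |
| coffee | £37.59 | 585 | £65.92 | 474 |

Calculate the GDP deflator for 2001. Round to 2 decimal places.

Nominal GDP 2001 = 46.64·531 + 42.60·1047 + 65.92·474 = 100614.12.
Real GDP 2001 (at 1996 prices) = 50.91·531 + 32.59·1047 + 37.59·474 = 78972.60.
Deflator = Nominal/Real × 100 = 100614.12/78972.60 × 100 = 127.404.

127.40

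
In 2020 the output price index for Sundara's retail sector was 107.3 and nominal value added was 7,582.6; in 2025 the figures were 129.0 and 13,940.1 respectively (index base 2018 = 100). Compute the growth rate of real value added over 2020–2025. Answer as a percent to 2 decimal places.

Real value added 2020 = 7582.6 / 1.073 = 7066.73.
Real value added 2025 = 13940.1 / 1.290 = 10806.28.
Real growth = 10806.28 / 7066.73 − 1 = 0.5292.

52.92%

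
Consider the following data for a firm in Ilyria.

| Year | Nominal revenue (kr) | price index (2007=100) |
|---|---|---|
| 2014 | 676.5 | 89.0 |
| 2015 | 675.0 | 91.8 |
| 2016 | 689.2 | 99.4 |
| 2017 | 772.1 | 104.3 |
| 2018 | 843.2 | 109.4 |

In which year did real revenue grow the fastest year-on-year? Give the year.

2015: real = 675.0/0.918 = 735.29; growth vs 2014 (760.11) = -3.27%.
2016: real = 689.2/0.994 = 693.36; growth vs 2015 (735.29) = -5.70%.
2017: real = 772.1/1.043 = 740.27; growth vs 2016 (693.36) = 6.77%.
2018: real = 843.2/1.094 = 770.75; growth vs 2017 (740.27) = 4.12%.

2017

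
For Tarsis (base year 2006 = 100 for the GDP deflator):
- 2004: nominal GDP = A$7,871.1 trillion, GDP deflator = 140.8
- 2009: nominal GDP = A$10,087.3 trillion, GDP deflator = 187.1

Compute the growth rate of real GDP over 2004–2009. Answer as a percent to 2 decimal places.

-3.56%

Real GDP 2004 = 7871.1 / 1.408 = 5590.27.
Real GDP 2009 = 10087.3 / 1.871 = 5391.39.
Real growth = 5391.39 / 5590.27 − 1 = -0.0356.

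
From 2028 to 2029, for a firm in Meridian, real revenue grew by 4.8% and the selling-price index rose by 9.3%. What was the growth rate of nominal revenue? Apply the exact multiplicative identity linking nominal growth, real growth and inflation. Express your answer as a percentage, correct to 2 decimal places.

14.55%

(1 + g_nom) = (1 + g_real)(1 + π) = 1.0480 × 1.0930 = 1.14546.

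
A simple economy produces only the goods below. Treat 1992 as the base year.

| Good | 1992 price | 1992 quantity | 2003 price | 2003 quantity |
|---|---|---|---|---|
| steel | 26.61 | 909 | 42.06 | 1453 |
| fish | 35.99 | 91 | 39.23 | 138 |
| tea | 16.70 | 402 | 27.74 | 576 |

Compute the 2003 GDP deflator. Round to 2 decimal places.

Nominal GDP 2003 = 42.06·1453 + 39.23·138 + 27.74·576 = 82505.16.
Real GDP 2003 (at 1992 prices) = 26.61·1453 + 35.99·138 + 16.70·576 = 53250.15.
Deflator = Nominal/Real × 100 = 82505.16/53250.15 × 100 = 154.939.

154.94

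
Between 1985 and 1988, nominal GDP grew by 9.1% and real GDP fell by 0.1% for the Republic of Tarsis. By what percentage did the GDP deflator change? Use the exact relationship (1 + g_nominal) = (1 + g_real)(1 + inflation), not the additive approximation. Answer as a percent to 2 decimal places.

9.21%

(1 + g_nom) = (1 + g_real)(1 + π), so π = 1.0910 / 0.9990 − 1 = 0.09209.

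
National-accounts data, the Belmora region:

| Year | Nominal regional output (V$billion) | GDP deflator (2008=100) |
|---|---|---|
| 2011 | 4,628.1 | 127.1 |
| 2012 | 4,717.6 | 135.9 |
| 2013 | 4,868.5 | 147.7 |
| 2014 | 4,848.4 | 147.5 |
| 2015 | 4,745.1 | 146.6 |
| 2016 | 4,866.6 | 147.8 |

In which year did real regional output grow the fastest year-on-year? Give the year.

2016

2012: real = 4717.6/1.359 = 3471.38; growth vs 2011 (3641.31) = -4.67%.
2013: real = 4868.5/1.477 = 3296.21; growth vs 2012 (3471.38) = -5.05%.
2014: real = 4848.4/1.475 = 3287.05; growth vs 2013 (3296.21) = -0.28%.
2015: real = 4745.1/1.466 = 3236.77; growth vs 2014 (3287.05) = -1.53%.
2016: real = 4866.6/1.478 = 3292.69; growth vs 2015 (3236.77) = 1.73%.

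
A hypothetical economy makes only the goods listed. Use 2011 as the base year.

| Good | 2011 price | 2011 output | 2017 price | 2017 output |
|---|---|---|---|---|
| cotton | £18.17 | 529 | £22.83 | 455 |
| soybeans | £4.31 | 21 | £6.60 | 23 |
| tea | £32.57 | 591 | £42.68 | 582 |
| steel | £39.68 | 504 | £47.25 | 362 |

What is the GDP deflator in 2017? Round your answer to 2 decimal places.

Nominal GDP 2017 = 22.83·455 + 6.60·23 + 42.68·582 + 47.25·362 = 52483.71.
Real GDP 2017 (at 2011 prices) = 18.17·455 + 4.31·23 + 32.57·582 + 39.68·362 = 41686.38.
Deflator = Nominal/Real × 100 = 52483.71/41686.38 × 100 = 125.901.

125.90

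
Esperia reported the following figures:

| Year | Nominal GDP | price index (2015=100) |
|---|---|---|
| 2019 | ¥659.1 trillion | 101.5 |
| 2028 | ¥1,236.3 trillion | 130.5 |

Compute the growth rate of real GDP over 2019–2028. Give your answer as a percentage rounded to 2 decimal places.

45.89%

Real GDP 2019 = 659.1 / 1.015 = 649.36.
Real GDP 2028 = 1236.3 / 1.305 = 947.36.
Real growth = 947.36 / 649.36 − 1 = 0.4589.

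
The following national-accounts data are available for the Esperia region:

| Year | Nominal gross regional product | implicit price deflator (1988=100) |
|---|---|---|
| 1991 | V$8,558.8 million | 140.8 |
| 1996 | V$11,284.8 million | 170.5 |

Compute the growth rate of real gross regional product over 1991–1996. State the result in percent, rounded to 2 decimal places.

8.88%

Real gross regional product 1991 = 8558.8 / 1.408 = 6078.69.
Real gross regional product 1996 = 11284.8 / 1.705 = 6618.65.
Real growth = 6618.65 / 6078.69 − 1 = 0.0888.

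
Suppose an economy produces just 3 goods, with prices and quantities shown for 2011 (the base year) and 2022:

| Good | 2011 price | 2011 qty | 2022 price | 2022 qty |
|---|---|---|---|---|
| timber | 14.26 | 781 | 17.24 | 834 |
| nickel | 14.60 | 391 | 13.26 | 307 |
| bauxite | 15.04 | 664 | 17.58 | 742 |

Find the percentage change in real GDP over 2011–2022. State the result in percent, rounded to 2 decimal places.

2.62%

Real GDP 2011 = Nominal GDP 2011 = 14.26·781 + 14.60·391 + 15.04·664 = 26832.22.
Real GDP 2022 (at 2011 prices) = 14.26·834 + 14.60·307 + 15.04·742 = 27534.72.
Real growth = 27534.72/26832.22 − 1 = 0.0262.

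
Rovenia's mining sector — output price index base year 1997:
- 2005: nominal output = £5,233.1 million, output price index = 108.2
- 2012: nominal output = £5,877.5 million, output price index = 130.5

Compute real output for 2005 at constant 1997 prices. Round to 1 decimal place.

Real output = Nominal / (output price index/100) = 5233.1 / 1.082 = 4836.51.

£4,836.5 million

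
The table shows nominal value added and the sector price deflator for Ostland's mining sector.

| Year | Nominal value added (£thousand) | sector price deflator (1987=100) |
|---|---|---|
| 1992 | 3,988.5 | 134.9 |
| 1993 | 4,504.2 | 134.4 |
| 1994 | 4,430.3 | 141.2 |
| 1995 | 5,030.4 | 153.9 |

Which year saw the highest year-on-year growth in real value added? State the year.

1993: real = 4504.2/1.344 = 3351.34; growth vs 1992 (2956.63) = 13.35%.
1994: real = 4430.3/1.412 = 3137.61; growth vs 1993 (3351.34) = -6.38%.
1995: real = 5030.4/1.539 = 3268.62; growth vs 1994 (3137.61) = 4.18%.

1993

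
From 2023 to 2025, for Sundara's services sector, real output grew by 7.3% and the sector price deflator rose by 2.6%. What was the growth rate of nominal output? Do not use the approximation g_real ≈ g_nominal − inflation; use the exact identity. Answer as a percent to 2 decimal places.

(1 + g_nom) = (1 + g_real)(1 + π) = 1.0730 × 1.0260 = 1.10090.

10.09%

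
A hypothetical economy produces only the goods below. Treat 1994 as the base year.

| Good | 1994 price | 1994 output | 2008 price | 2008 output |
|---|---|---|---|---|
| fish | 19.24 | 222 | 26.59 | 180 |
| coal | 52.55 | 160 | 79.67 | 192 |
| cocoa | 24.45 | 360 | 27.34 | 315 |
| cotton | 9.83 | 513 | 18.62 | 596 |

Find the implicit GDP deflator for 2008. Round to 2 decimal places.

146.76

Nominal GDP 2008 = 26.59·180 + 79.67·192 + 27.34·315 + 18.62·596 = 39792.46.
Real GDP 2008 (at 1994 prices) = 19.24·180 + 52.55·192 + 24.45·315 + 9.83·596 = 27113.23.
Deflator = Nominal/Real × 100 = 39792.46/27113.23 × 100 = 146.764.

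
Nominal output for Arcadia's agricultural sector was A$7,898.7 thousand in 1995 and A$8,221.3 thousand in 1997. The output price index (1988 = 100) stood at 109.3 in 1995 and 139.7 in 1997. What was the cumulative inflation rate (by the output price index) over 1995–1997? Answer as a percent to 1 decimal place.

Price-level change = 139.7 / 109.3 − 1 = 0.2781.

27.8%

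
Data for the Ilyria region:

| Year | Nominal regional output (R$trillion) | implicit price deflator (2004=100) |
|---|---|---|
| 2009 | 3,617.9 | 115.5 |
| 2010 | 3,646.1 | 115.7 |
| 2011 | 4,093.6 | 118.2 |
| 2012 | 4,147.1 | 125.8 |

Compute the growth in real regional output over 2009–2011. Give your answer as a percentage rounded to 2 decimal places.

10.56%

Real regional output 2009 = 3617.9/1.155 = 3132.38.
Real regional output 2011 = 4093.6/1.182 = 3463.28.
Change = 3463.28/3132.38 − 1 = 0.1056.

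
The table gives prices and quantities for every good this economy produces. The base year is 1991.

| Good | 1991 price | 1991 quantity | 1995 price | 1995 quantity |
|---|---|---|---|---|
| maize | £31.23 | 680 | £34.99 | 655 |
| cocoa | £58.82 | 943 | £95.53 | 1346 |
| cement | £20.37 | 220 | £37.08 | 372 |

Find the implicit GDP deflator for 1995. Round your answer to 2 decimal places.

154.19

Nominal GDP 1995 = 34.99·655 + 95.53·1346 + 37.08·372 = 165295.59.
Real GDP 1995 (at 1991 prices) = 31.23·655 + 58.82·1346 + 20.37·372 = 107205.01.
Deflator = Nominal/Real × 100 = 165295.59/107205.01 × 100 = 154.186.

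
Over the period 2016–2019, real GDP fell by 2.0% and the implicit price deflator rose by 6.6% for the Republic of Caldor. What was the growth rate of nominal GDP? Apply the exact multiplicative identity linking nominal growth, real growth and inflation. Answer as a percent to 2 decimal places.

4.47%

(1 + g_nom) = (1 + g_real)(1 + π) = 0.9800 × 1.0660 = 1.04468.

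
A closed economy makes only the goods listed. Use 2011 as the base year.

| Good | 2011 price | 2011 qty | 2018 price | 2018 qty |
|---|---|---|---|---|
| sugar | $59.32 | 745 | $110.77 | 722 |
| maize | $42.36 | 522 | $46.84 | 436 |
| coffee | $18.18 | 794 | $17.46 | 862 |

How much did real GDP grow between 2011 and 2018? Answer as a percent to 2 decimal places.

-4.67%

Real GDP 2011 = Nominal GDP 2011 = 59.32·745 + 42.36·522 + 18.18·794 = 80740.24.
Real GDP 2018 (at 2011 prices) = 59.32·722 + 42.36·436 + 18.18·862 = 76969.16.
Real growth = 76969.16/80740.24 − 1 = -0.0467.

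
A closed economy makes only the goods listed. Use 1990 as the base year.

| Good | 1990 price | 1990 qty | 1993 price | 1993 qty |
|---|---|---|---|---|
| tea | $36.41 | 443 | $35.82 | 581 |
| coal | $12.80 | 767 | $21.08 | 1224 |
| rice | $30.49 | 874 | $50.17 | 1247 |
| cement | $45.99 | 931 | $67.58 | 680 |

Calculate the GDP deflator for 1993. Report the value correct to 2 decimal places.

146.19

Nominal GDP 1993 = 35.82·581 + 21.08·1224 + 50.17·1247 + 67.58·680 = 155129.73.
Real GDP 1993 (at 1990 prices) = 36.41·581 + 12.80·1224 + 30.49·1247 + 45.99·680 = 106115.64.
Deflator = Nominal/Real × 100 = 155129.73/106115.64 × 100 = 146.189.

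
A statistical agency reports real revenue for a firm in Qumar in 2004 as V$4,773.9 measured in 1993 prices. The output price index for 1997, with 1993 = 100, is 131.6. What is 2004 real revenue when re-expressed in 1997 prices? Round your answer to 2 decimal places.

V$6,282.45

Real revenue in 1997 prices = Real revenue in 1993 prices × (P_1997/P_1993) = 4773.9 × 1.316 = 6282.45.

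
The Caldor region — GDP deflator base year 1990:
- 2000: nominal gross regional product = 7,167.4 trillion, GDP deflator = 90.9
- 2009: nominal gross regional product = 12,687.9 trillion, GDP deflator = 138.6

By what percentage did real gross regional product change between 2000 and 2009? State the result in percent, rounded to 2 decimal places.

16.10%

Real gross regional product 2000 = 7167.4 / 0.909 = 7884.93.
Real gross regional product 2009 = 12687.9 / 1.386 = 9154.33.
Real growth = 9154.33 / 7884.93 − 1 = 0.1610.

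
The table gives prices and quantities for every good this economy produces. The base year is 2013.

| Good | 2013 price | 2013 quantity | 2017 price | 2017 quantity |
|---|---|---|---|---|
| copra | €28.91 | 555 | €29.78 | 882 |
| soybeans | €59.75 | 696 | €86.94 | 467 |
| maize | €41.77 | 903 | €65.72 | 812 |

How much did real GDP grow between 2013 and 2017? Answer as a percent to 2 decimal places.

Real GDP 2013 = Nominal GDP 2013 = 28.91·555 + 59.75·696 + 41.77·903 = 95349.36.
Real GDP 2017 (at 2013 prices) = 28.91·882 + 59.75·467 + 41.77·812 = 87319.11.
Real growth = 87319.11/95349.36 − 1 = -0.0842.

-8.42%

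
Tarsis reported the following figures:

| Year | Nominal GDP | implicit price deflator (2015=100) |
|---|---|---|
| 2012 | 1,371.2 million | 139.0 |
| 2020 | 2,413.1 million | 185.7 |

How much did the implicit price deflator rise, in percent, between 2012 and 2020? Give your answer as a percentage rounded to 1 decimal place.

Price-level change = 185.7 / 139.0 − 1 = 0.3360.

33.6%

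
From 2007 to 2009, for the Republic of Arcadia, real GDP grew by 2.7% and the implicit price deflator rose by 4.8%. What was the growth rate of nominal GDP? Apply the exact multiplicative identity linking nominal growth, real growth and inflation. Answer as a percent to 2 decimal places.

7.63%

(1 + g_nom) = (1 + g_real)(1 + π) = 1.0270 × 1.0480 = 1.07630.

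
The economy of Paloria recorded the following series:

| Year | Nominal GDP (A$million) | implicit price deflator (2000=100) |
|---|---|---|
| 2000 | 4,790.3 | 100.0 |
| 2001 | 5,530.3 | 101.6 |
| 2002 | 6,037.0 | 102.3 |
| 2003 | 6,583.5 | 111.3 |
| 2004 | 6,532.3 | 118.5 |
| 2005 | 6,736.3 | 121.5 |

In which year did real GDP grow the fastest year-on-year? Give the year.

2001: real = 5530.3/1.016 = 5443.21; growth vs 2000 (4790.30) = 13.63%.
2002: real = 6037.0/1.023 = 5901.27; growth vs 2001 (5443.21) = 8.42%.
2003: real = 6583.5/1.113 = 5915.09; growth vs 2002 (5901.27) = 0.23%.
2004: real = 6532.3/1.185 = 5512.49; growth vs 2003 (5915.09) = -6.81%.
2005: real = 6736.3/1.215 = 5544.28; growth vs 2004 (5512.49) = 0.58%.

2001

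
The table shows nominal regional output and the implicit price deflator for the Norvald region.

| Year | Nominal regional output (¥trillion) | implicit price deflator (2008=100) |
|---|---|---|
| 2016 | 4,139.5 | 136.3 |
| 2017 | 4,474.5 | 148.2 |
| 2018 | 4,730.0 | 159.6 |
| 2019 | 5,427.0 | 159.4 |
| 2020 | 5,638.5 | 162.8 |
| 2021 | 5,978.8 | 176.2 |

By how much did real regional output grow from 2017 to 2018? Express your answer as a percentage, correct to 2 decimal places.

-1.84%

Real regional output 2017 = 4474.5/1.482 = 3019.23.
Real regional output 2018 = 4730.0/1.596 = 2963.66.
Change = 2963.66/3019.23 − 1 = -0.0184.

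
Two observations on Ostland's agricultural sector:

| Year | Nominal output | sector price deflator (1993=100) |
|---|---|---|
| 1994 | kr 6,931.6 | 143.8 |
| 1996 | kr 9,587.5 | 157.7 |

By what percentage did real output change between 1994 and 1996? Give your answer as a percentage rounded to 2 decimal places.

Real output 1994 = 6931.6 / 1.438 = 4820.31.
Real output 1996 = 9587.5 / 1.577 = 6079.58.
Real growth = 6079.58 / 4820.31 − 1 = 0.2612.

26.12%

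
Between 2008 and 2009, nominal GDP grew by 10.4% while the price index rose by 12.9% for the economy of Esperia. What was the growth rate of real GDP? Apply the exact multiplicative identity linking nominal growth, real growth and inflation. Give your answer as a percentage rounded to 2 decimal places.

-2.21%

(1 + g_nom) = (1 + g_real)(1 + π), so g_real = 1.1040 / 1.1290 − 1 = -0.02214.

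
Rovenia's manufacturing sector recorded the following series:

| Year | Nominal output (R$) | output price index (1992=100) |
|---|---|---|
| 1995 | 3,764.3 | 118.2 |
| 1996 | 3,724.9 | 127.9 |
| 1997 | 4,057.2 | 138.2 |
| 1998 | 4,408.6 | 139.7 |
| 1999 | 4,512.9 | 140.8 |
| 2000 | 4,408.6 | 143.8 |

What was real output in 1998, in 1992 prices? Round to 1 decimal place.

Real output 1998 = 4408.6 / 1.397 = 3155.76.

R$3,155.8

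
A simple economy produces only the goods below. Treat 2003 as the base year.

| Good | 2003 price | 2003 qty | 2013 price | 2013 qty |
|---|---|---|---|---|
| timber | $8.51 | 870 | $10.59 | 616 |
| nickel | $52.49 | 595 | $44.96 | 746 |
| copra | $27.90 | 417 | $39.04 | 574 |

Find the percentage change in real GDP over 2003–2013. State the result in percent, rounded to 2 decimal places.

Real GDP 2003 = Nominal GDP 2003 = 8.51·870 + 52.49·595 + 27.90·417 = 50269.55.
Real GDP 2013 (at 2003 prices) = 8.51·616 + 52.49·746 + 27.90·574 = 60414.30.
Real growth = 60414.30/50269.55 − 1 = 0.2018.

20.18%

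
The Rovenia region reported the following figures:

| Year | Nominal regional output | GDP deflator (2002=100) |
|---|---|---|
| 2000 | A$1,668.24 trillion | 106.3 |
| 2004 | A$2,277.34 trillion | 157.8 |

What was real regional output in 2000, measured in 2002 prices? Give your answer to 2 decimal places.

A$1,569.37 trillion

Real regional output = Nominal / (GDP deflator/100) = 1668.24 / 1.063 = 1569.37.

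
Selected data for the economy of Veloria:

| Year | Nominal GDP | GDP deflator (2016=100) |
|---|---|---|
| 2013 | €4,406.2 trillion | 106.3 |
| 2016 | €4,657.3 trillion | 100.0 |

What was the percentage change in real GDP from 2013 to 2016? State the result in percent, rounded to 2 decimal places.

12.36%

Real GDP 2013 = 4406.2 / 1.063 = 4145.06.
Real GDP 2016 = 4657.3 / 1.000 = 4657.30.
Real growth = 4657.30 / 4145.06 − 1 = 0.1236.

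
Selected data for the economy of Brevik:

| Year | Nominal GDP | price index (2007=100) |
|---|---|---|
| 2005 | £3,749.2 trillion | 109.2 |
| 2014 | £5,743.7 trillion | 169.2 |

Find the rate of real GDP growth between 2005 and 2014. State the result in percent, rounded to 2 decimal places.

-1.13%

Deflate each year: 2005 → 3749.2/1.092 = 3433.33; 2014 → 5743.7/1.692 = 3394.62.
So real GDP changed by 3394.62/3433.33 − 1 = -0.0113, i.e. -1.13%.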